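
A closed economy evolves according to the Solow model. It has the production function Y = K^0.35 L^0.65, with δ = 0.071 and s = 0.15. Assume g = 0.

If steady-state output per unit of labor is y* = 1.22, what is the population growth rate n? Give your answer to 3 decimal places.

n ≈ 0.033

Steady state requires s·f(k) = (n + δ)·k, i.e. s·k^α = (n + δ)·k.
Since y* = [s/(n + δ)]^(α/(1−α)), we have s/(n + δ) = (y*)^((1−α)/α) = 1.22^1.8571 = 1.4467.
Therefore n + δ = s / 1.4467 = 0.15 / 1.4467 = 0.1037, so n = 0.1037 − 0.071 = 0.0327.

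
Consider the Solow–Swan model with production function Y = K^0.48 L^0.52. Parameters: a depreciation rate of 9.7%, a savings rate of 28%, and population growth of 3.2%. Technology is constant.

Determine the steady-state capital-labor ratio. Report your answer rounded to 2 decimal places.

In steady state, investment equals break-even investment: s·k^α = (n + δ)·k.
Rearranging, k^(1−α) = s / (n + δ).
k^0.52 = 0.28 / (0.032 + 0.097) = 0.28 / 0.129 = 2.1705
k* = 2.1705^(1/0.52) ≈ 4.4384

k* = 4.44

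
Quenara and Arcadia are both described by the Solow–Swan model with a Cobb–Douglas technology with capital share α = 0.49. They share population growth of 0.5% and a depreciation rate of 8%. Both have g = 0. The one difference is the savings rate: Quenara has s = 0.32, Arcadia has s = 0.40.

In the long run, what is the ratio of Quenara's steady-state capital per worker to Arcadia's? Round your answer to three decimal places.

k*_Q / k*_A ≈ 0.646

Steady-state k* = [s/(n + δ)]^(1/(1−α)), so the ratio is [ (s_Q/(n + δ)_Q) / (s_A/(n + δ)_A) ]^1.9608.
s_Q/(n + δ)_Q = 0.32/0.085 = 3.7647; s_A/(n + δ)_A = 0.40/0.085 = 4.7059.
Ratio = (3.7647/4.7059)^1.9608 = 0.8000^1.9608 ≈ 0.6456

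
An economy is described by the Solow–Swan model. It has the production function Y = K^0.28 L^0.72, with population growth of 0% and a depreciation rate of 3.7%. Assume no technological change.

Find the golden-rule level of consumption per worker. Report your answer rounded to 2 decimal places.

c_gold ≈ 1.58

At the golden rule, f'(k) = n + δ, so α·k^(α−1) = n + δ and k_gold = (α/(n + δ))^(1/(1−α)).
k_gold = (0.28/0.037)^(1/0.72) = 7.5676^1.3889 ≈ 16.6259
c_gold = f(k_gold) − (n + δ)·k_gold = 2.1969 − 0.037×16.6259 ≈ 1.5817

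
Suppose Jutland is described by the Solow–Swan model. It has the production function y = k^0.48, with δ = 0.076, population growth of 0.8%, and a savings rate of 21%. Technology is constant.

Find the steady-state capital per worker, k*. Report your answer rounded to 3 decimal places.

At the steady state, Δk = 0, so s·k^α = (n + δ)·k.
Dividing both sides by k: k^(1−α) = s / (n + δ).
k^0.52 = 0.21 / (0.008 + 0.076) = 0.21 / 0.084 = 2.5000
k* = 2.5000^(1/0.52) ≈ 5.8246

k* ≈ 5.825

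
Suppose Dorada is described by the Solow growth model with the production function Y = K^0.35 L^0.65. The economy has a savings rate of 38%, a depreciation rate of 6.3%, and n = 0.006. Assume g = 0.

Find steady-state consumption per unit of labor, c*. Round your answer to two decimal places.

c* = 1.55

Steady state requires s·f(k) = (n + δ)·k, i.e. s·k^α = (n + δ)·k.
Dividing both sides by k: k^(1−α) = s / (n + δ).
k^0.65 = 0.38 / (0.006 + 0.063) = 0.38 / 0.069 = 5.5072
k* = 5.5072^(1/0.65) ≈ 13.8005
y* = (k*)^α = 13.8005^0.35 ≈ 2.5059
c* = (1 − s)·y* = (1 − 0.38) × 2.5059 ≈ 1.5537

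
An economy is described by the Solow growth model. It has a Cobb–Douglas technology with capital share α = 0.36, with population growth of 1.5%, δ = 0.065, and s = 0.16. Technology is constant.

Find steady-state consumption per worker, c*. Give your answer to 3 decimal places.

Steady state requires s·f(k) = (n + δ)·k, i.e. s·k^α = (n + δ)·k.
Rearranging, k^(1−α) = s / (n + δ).
k^0.64 = 0.16 / (0.015 + 0.065) = 0.16 / 0.080 = 2.0000
k* = 2.0000^(1/0.64) ≈ 2.9537
y* = (k*)^α = 2.9537^0.36 ≈ 1.4768
c* = (1 − s)·y* = (1 − 0.16) × 1.4768 ≈ 1.2405

c* = 1.241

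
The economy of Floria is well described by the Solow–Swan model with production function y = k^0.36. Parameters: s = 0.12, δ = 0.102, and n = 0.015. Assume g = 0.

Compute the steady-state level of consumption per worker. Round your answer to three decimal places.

c* ≈ 0.893

At the steady state, Δk = 0, so s·k^α = (n + δ)·k.
Rearranging, k^(1−α) = s / (n + δ).
k^0.64 = 0.12 / (0.015 + 0.102) = 0.12 / 0.117 = 1.0256
k* = 1.0256^(1/0.64) ≈ 1.0403
y* = (k*)^α = 1.0403^0.36 ≈ 1.0143
c* = (1 − s)·y* = (1 − 0.12) × 1.0143 ≈ 0.8926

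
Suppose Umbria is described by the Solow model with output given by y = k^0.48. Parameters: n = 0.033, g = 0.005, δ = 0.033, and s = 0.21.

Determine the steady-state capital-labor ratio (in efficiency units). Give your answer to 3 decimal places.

Steady state requires s·f(k) = (n + g + δ)·k, i.e. s·k^α = (n + g + δ)·k.
Dividing both sides by k: k^(1−α) = s / (n + g + δ).
k^0.52 = 0.21 / (0.033 + 0.005 + 0.033) = 0.21 / 0.071 = 2.9577
k* = 2.9577^(1/0.52) ≈ 8.0479

k* = 8.048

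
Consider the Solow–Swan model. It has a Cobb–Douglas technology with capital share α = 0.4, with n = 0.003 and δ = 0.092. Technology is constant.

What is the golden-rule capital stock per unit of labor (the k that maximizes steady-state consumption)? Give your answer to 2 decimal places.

k_gold ≈ 10.98

The golden rule sets f'(k) = n + δ, i.e. α·k^(α−1) = n + δ.
So k^(1−α) = α / (n + δ) = 0.4 / 0.095 = 4.2105.
k_gold = 4.2105^(1/0.6) ≈ 10.9788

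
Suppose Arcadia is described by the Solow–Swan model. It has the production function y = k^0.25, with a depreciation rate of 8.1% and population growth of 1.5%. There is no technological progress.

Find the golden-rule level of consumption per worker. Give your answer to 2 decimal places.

c_gold ≈ 1.03

At the golden rule, f'(k) = n + δ, so α·k^(α−1) = n + δ and k_gold = (α/(n + δ))^(1/(1−α)).
k_gold = (0.25/0.096)^(1/0.75) = 2.6042^1.3333 ≈ 3.5828
c_gold = f(k_gold) − (n + δ)·k_gold = 1.3758 − 0.096×3.5828 ≈ 1.0319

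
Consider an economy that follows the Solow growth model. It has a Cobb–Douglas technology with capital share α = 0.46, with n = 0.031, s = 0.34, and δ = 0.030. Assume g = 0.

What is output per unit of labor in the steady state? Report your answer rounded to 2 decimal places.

y* ≈ 4.32

At the steady state, Δk = 0, so s·k^α = (n + δ)·k.
Dividing both sides by k: k^(1−α) = s / (n + δ).
k^0.54 = 0.34 / (0.031 + 0.030) = 0.34 / 0.061 = 5.5738
k* = 5.5738^(1/0.54) ≈ 24.0858
y* = (k*)^α = 24.0858^0.46 ≈ 4.3213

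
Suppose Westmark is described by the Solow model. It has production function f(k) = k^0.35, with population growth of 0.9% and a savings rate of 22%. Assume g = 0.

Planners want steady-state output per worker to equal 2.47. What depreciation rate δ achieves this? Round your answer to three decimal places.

In steady state, investment equals break-even investment: s·k^α = (n + δ)·k.
Since y* = [s/(n + δ)]^(α/(1−α)), we have s/(n + δ) = (y*)^((1−α)/α) = 2.47^1.8571 = 5.3614.
Therefore n + δ = s / 5.3614 = 0.22 / 5.3614 = 0.0410, so δ = 0.0410 − 0.009 = 0.0320.

δ ≈ 0.032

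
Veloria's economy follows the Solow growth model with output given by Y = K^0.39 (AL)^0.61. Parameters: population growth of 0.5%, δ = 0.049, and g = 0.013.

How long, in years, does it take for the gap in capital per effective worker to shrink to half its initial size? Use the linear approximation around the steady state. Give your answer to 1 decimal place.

Near the steady state the convergence rate is λ = (1 − α)(n + g + δ).
λ = (1 − 0.39) × 0.067 = 0.61 × 0.067 = 0.04087
Half-life = ln 2 / λ = 0.6931 / 0.04087 ≈ 16.96 years

t_½ ≈ 17.0 years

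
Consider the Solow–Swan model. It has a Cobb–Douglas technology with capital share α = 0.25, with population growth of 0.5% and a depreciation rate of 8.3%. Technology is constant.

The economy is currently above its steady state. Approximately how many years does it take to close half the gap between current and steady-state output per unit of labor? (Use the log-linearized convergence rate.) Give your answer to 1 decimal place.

Near the steady state the convergence rate is λ = (1 − α)(n + δ).
λ = (1 − 0.25) × 0.088 = 0.75 × 0.088 = 0.0660
Half-life = ln 2 / λ = 0.6931 / 0.0660 ≈ 10.50 years

about 10.5 years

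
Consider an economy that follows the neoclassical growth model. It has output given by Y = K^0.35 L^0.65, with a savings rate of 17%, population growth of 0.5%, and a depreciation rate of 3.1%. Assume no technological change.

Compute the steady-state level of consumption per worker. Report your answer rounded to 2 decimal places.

At the steady state, Δk = 0, so s·k^α = (n + δ)·k.
Rearranging, k^(1−α) = s / (n + δ).
k^0.65 = 0.17 / (0.005 + 0.031) = 0.17 / 0.036 = 4.7222
k* = 4.7222^(1/0.65) ≈ 10.8929
y* = (k*)^α = 10.8929^0.35 ≈ 2.3067
c* = (1 − s)·y* = (1 − 0.17) × 2.3067 ≈ 1.9146

c* ≈ 1.91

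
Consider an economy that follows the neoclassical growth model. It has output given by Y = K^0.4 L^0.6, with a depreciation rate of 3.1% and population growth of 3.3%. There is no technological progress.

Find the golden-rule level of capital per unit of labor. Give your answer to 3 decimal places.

k_gold ≈ 21.206

The golden rule sets f'(k) = n + δ, i.e. α·k^(α−1) = n + δ.
So k^(1−α) = α / (n + δ) = 0.4 / 0.064 = 6.2500.
k_gold = 6.2500^(1/0.6) ≈ 21.2064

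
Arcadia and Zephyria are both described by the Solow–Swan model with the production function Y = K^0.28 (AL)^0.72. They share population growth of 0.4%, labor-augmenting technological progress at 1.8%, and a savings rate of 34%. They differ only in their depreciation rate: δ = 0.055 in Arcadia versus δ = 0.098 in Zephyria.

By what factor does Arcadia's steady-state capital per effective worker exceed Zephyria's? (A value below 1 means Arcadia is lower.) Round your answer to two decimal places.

Steady-state k* = [s/(n + g + δ)]^(1/(1−α)), so the ratio is [ (s_A/(n + g + δ)_A) / (s_Z/(n + g + δ)_Z) ]^1.3889.
s_A/(n + g + δ)_A = 0.34/0.077 = 4.4156; s_Z/(n + g + δ)_Z = 0.34/0.120 = 2.8333.
Ratio = (4.4156/2.8333)^1.3889 = 1.5585^1.3889 ≈ 1.8520

k*_A / k*_Z ≈ 1.85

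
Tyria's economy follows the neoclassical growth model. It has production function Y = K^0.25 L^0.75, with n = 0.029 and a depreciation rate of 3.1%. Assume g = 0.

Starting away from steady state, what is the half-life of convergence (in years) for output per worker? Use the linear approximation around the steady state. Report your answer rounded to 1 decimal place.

Near the steady state the convergence rate is λ = (1 − α)(n + δ).
λ = (1 − 0.25) × 0.060 = 0.75 × 0.060 = 0.0450
Half-life = ln 2 / λ = 0.6931 / 0.0450 ≈ 15.40 years

half-life ≈ 15.4 years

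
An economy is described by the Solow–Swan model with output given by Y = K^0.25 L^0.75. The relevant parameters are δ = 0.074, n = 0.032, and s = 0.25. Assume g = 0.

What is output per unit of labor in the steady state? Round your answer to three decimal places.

y* = 1.331

At the steady state, Δk = 0, so s·k^α = (n + δ)·k.
Rearranging, k^(1−α) = s / (n + δ).
k^0.75 = 0.25 / (0.032 + 0.074) = 0.25 / 0.106 = 2.3585
k* = 2.3585^(1/0.75) ≈ 3.1394
y* = (k*)^α = 3.1394^0.25 ≈ 1.3311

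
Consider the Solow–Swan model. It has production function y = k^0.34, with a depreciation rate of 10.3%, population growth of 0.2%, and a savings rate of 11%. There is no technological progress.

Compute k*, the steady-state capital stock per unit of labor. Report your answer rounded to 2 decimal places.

In steady state, investment equals break-even investment: s·k^α = (n + δ)·k.
Rearranging, k^(1−α) = s / (n + δ).
k^0.66 = 0.11 / (0.002 + 0.103) = 0.11 / 0.105 = 1.0476
k* = 1.0476^(1/0.66) ≈ 1.0730

k* ≈ 1.07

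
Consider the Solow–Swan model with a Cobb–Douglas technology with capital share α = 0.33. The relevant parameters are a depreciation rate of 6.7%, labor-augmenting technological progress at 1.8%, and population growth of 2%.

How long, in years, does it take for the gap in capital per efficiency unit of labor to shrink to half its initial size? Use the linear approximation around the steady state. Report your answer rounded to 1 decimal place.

about 9.9 years

Near the steady state the convergence rate is λ = (1 − α)(n + g + δ).
λ = (1 − 0.33) × 0.105 = 0.67 × 0.105 = 0.07035
Half-life = ln 2 / λ = 0.6931 / 0.07035 ≈ 9.85 years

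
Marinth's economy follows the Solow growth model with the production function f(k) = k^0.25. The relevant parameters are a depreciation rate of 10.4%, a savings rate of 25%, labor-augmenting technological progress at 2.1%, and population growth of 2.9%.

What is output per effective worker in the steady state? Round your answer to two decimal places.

Steady state requires s·f(k) = (n + g + δ)·k, i.e. s·k^α = (n + g + δ)·k.
Rearranging, k^(1−α) = s / (n + g + δ).
k^0.75 = 0.25 / (0.029 + 0.021 + 0.104) = 0.25 / 0.154 = 1.6234
k* = 1.6234^(1/0.75) ≈ 1.9080
y* = (k*)^α = 1.9080^0.25 ≈ 1.1753

y* = 1.18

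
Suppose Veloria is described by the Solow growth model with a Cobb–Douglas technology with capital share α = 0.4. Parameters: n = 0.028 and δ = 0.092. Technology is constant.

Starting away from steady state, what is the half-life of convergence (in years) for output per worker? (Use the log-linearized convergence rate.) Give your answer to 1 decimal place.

t_½ ≈ 9.6 years

Near the steady state the convergence rate is λ = (1 − α)(n + δ).
λ = (1 − 0.4) × 0.120 = 0.6 × 0.120 = 0.0720
Half-life = ln 2 / λ = 0.6931 / 0.0720 ≈ 9.63 years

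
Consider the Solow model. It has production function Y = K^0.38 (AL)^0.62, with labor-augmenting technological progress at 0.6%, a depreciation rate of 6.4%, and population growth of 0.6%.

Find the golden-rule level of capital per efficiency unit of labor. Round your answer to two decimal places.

The golden rule sets f'(k) = n + g + δ, i.e. α·k^(α−1) = n + g + δ.
So k^(1−α) = α / (n + g + δ) = 0.38 / 0.076 = 5.0000.
k_gold = 5.0000^(1/0.62) ≈ 13.4082

k_gold ≈ 13.41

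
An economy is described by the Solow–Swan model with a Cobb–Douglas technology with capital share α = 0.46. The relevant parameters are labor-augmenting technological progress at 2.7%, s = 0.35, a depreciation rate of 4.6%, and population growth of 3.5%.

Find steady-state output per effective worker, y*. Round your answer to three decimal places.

y* = 2.723

In steady state, investment equals break-even investment: s·k^α = (n + g + δ)·k.
Rearranging, k^(1−α) = s / (n + g + δ).
k^0.54 = 0.35 / (0.035 + 0.027 + 0.046) = 0.35 / 0.108 = 3.2407
k* = 3.2407^(1/0.54) ≈ 8.8232
y* = (k*)^α = 8.8232^0.46 ≈ 2.7226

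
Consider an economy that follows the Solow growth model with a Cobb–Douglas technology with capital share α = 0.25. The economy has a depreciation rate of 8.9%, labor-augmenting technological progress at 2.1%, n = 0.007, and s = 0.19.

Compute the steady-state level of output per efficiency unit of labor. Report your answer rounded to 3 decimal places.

At the steady state, Δk = 0, so s·k^α = (n + g + δ)·k.
Rearranging, k^(1−α) = s / (n + g + δ).
k^0.75 = 0.19 / (0.007 + 0.021 + 0.089) = 0.19 / 0.117 = 1.6239
k* = 1.6239^(1/0.75) ≈ 1.9087
y* = (k*)^α = 1.9087^0.25 ≈ 1.1754

y* = 1.175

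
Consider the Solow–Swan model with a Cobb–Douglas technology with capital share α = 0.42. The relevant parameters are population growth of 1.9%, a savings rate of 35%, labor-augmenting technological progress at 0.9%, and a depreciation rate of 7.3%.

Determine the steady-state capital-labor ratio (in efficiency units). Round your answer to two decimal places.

k* = 8.52

In steady state, investment equals break-even investment: s·k^α = (n + g + δ)·k.
Dividing both sides by k: k^(1−α) = s / (n + g + δ).
k^0.58 = 0.35 / (0.019 + 0.009 + 0.073) = 0.35 / 0.101 = 3.4653
k* = 3.4653^(1/0.58) ≈ 8.5229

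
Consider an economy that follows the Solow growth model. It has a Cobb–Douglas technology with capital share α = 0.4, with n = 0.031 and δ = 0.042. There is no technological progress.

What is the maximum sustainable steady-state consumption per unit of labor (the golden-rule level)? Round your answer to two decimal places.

At the golden rule, f'(k) = n + δ, so α·k^(α−1) = n + δ and k_gold = (α/(n + δ))^(1/(1−α)).
k_gold = (0.4/0.073)^(1/0.6) = 5.4795^1.6667 ≈ 17.0318
c_gold = f(k_gold) − (n + δ)·k_gold = 3.1082 − 0.073×17.0318 ≈ 1.8649

c_gold ≈ 1.86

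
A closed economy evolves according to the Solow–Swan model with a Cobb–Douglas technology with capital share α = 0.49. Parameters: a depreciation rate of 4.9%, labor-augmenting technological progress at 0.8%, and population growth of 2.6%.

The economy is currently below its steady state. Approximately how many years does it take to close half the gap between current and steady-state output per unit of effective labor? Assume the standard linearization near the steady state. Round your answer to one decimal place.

half-life ≈ 16.4 years

Near the steady state the convergence rate is λ = (1 − α)(n + g + δ).
λ = (1 − 0.49) × 0.083 = 0.51 × 0.083 = 0.04233
Half-life = ln 2 / λ = 0.6931 / 0.04233 ≈ 16.37 years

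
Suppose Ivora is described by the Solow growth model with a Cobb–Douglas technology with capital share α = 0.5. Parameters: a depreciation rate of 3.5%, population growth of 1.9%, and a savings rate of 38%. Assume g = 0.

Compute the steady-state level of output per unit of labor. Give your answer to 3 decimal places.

y* = 7.037

Steady state requires s·f(k) = (n + δ)·k, i.e. s·k^α = (n + δ)·k.
Rearranging, k^(1−α) = s / (n + δ).
k^0.5 = 0.38 / (0.019 + 0.035) = 0.38 / 0.054 = 7.0370
k* = 7.0370^(1/0.5) ≈ 49.5194
y* = (k*)^α = 49.5194^0.5 ≈ 7.0370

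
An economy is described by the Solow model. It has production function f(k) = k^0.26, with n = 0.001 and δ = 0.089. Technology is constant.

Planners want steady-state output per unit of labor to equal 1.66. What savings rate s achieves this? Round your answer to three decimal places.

Steady state requires s·f(k) = (n + δ)·k, i.e. s·k^α = (n + δ)·k.
Since y* = [s/(n + δ)]^(α/(1−α)), we have s/(n + δ) = (y*)^((1−α)/α) = 1.66^2.8462 = 4.2313.
Therefore s = 4.2313 × (n + δ) = 4.2313 × 0.090 = 0.3808.

s ≈ 0.381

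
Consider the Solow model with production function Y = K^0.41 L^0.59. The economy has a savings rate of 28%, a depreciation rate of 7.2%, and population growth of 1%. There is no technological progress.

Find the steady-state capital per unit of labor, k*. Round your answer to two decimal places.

In steady state, investment equals break-even investment: s·k^α = (n + δ)·k.
Dividing both sides by k: k^(1−α) = s / (n + δ).
k^0.59 = 0.28 / (0.010 + 0.072) = 0.28 / 0.082 = 3.4146
k* = 3.4146^(1/0.59) ≈ 8.0161

k* ≈ 8.02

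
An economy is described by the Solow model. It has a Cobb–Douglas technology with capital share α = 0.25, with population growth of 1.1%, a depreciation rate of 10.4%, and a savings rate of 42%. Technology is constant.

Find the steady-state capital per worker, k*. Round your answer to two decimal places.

In steady state, investment equals break-even investment: s·k^α = (n + δ)·k.
Dividing both sides by k: k^(1−α) = s / (n + δ).
k^0.75 = 0.42 / (0.011 + 0.104) = 0.42 / 0.115 = 3.6522
k* = 3.6522^(1/0.75) ≈ 5.6244

k* = 5.62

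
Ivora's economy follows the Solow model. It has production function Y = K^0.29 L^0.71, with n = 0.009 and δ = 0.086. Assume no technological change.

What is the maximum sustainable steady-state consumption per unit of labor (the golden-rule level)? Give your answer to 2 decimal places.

c_gold ≈ 1.12

At the golden rule, f'(k) = n + δ, so α·k^(α−1) = n + δ and k_gold = (α/(n + δ))^(1/(1−α)).
k_gold = (0.29/0.095)^(1/0.71) = 3.0526^1.4085 ≈ 4.8157
c_gold = f(k_gold) − (n + δ)·k_gold = 1.5775 − 0.095×4.8157 ≈ 1.1200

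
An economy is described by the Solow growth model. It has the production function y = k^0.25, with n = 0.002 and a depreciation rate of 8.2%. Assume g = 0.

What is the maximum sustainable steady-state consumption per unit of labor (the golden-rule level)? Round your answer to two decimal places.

c_gold ≈ 1.08

At the golden rule, f'(k) = n + δ, so α·k^(α−1) = n + δ and k_gold = (α/(n + δ))^(1/(1−α)).
k_gold = (0.25/0.084)^(1/0.75) = 2.9762^1.3333 ≈ 4.2809
c_gold = f(k_gold) − (n + δ)·k_gold = 1.4384 − 0.084×4.2809 ≈ 1.0788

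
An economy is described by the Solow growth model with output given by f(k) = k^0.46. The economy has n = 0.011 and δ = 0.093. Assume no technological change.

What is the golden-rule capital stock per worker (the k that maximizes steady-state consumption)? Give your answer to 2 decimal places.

k_gold ≈ 15.70

The golden rule sets f'(k) = n + δ, i.e. α·k^(α−1) = n + δ.
So k^(1−α) = α / (n + δ) = 0.46 / 0.104 = 4.4231.
k_gold = 4.4231^(1/0.54) ≈ 15.6960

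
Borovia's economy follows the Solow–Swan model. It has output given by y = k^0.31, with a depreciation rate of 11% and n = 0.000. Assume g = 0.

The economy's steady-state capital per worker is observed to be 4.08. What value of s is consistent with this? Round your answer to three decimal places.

s ≈ 0.290

At the steady state, Δk = 0, so s·k^α = (n + δ)·k.
So s / (n + δ) = (k*)^(1−α) = 4.08^0.69 = 2.6385.
Therefore s = 2.6385 × (n + δ) = 2.6385 × 0.110 = 0.2902.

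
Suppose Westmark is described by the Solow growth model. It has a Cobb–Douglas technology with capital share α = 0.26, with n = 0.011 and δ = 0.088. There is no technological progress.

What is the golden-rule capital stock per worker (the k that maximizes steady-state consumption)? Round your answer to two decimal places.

k_gold ≈ 3.69

The golden rule sets f'(k) = n + δ, i.e. α·k^(α−1) = n + δ.
So k^(1−α) = α / (n + δ) = 0.26 / 0.099 = 2.6263.
k_gold = 2.6263^(1/0.74) ≈ 3.6871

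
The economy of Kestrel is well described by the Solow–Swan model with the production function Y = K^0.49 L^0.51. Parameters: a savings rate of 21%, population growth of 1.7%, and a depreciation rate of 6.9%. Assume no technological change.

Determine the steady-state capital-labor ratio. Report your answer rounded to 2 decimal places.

k* = 5.76

At the steady state, Δk = 0, so s·k^α = (n + δ)·k.
Dividing both sides by k: k^(1−α) = s / (n + δ).
k^0.51 = 0.21 / (0.017 + 0.069) = 0.21 / 0.086 = 2.4419
k* = 2.4419^(1/0.51) ≈ 5.7577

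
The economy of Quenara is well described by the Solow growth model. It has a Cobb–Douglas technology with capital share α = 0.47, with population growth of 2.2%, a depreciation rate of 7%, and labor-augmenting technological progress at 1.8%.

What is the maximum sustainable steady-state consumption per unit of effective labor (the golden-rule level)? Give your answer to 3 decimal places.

At the golden rule, f'(k) = n + g + δ, so α·k^(α−1) = n + g + δ and k_gold = (α/(n + g + δ))^(1/(1−α)).
k_gold = (0.47/0.110)^(1/0.53) = 4.2727^1.8868 ≈ 15.4885
c_gold = f(k_gold) − (n + g + δ)·k_gold = 3.6250 − 0.110×15.4885 ≈ 1.9213

c_gold ≈ 1.921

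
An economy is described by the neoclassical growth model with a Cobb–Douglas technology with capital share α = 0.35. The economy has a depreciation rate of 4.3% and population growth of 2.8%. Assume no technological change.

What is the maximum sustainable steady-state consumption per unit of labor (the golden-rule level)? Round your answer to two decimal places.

c_gold ≈ 1.53

At the golden rule, f'(k) = n + δ, so α·k^(α−1) = n + δ and k_gold = (α/(n + δ))^(1/(1−α)).
k_gold = (0.35/0.071)^(1/0.65) = 4.9296^1.5385 ≈ 11.6383
c_gold = f(k_gold) − (n + δ)·k_gold = 2.3608 − 0.071×11.6383 ≈ 1.5345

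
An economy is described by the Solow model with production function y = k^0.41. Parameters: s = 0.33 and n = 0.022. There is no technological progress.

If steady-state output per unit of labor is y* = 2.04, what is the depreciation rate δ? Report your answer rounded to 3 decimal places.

δ ≈ 0.096

Steady state requires s·f(k) = (n + δ)·k, i.e. s·k^α = (n + δ)·k.
Since y* = [s/(n + δ)]^(α/(1−α)), we have s/(n + δ) = (y*)^((1−α)/α) = 2.04^1.439 = 2.7897.
Therefore n + δ = s / 2.7897 = 0.33 / 2.7897 = 0.1183, so δ = 0.1183 − 0.022 = 0.0963.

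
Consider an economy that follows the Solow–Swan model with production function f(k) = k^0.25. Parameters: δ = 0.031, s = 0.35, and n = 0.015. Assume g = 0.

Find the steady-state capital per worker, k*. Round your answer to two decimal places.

k* ≈ 14.97

At the steady state, Δk = 0, so s·k^α = (n + δ)·k.
Dividing both sides by k: k^(1−α) = s / (n + δ).
k^0.75 = 0.35 / (0.015 + 0.031) = 0.35 / 0.046 = 7.6087
k* = 7.6087^(1/0.75) ≈ 14.9651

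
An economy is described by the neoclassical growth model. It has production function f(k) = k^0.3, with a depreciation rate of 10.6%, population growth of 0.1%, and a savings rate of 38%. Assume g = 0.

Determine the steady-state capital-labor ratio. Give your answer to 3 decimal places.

In steady state, investment equals break-even investment: s·k^α = (n + δ)·k.
Dividing both sides by k: k^(1−α) = s / (n + δ).
k^0.7 = 0.38 / (0.001 + 0.106) = 0.38 / 0.107 = 3.5514
k* = 3.5514^(1/0.7) ≈ 6.1134

k* ≈ 6.113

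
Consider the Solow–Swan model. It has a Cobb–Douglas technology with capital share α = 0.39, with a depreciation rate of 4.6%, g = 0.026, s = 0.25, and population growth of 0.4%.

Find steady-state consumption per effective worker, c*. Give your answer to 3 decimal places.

c* = 1.606

At the steady state, Δk = 0, so s·k^α = (n + g + δ)·k.
Rearranging, k^(1−α) = s / (n + g + δ).
k^0.61 = 0.25 / (0.004 + 0.026 + 0.046) = 0.25 / 0.076 = 3.2895
k* = 3.2895^(1/0.61) ≈ 7.0429
y* = (k*)^α = 7.0429^0.39 ≈ 2.1410
c* = (1 − s)·y* = (1 − 0.25) × 2.1410 ≈ 1.6058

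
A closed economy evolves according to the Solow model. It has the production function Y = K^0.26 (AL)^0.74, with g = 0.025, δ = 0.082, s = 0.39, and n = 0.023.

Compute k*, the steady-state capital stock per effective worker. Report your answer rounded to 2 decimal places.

At the steady state, Δk = 0, so s·k^α = (n + g + δ)·k.
Dividing both sides by k: k^(1−α) = s / (n + g + δ).
k^0.74 = 0.39 / (0.023 + 0.025 + 0.082) = 0.39 / 0.130 = 3.0000
k* = 3.0000^(1/0.74) ≈ 4.4132

k* ≈ 4.41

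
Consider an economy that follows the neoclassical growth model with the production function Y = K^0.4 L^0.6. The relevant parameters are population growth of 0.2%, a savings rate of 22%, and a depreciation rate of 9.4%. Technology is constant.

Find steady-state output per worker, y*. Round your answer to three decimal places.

Steady state requires s·f(k) = (n + δ)·k, i.e. s·k^α = (n + δ)·k.
Dividing both sides by k: k^(1−α) = s / (n + δ).
k^0.6 = 0.22 / (0.002 + 0.094) = 0.22 / 0.096 = 2.2917
k* = 2.2917^(1/0.6) ≈ 3.9835
y* = (k*)^α = 3.9835^0.4 ≈ 1.7382

y* = 1.738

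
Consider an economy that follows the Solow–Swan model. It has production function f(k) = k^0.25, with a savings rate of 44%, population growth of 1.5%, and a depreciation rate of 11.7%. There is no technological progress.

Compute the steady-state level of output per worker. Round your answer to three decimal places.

At the steady state, Δk = 0, so s·k^α = (n + δ)·k.
Rearranging, k^(1−α) = s / (n + δ).
k^0.75 = 0.44 / (0.015 + 0.117) = 0.44 / 0.132 = 3.3333
k* = 3.3333^(1/0.75) ≈ 4.9793
y* = (k*)^α = 4.9793^0.25 ≈ 1.4938

y* ≈ 1.494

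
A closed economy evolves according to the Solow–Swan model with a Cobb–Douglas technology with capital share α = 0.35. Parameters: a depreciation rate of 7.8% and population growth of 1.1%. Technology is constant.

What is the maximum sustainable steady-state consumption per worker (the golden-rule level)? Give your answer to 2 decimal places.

c_gold ≈ 1.36

At the golden rule, f'(k) = n + δ, so α·k^(α−1) = n + δ and k_gold = (α/(n + δ))^(1/(1−α)).
k_gold = (0.35/0.089)^(1/0.65) = 3.9326^1.5385 ≈ 8.2208
c_gold = f(k_gold) − (n + δ)·k_gold = 2.0904 − 0.089×8.2208 ≈ 1.3587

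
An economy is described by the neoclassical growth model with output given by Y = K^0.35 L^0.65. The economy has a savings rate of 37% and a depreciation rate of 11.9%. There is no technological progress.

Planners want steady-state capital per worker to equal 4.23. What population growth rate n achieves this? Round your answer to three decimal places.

n ≈ 0.026

Steady state requires s·f(k) = (n + δ)·k, i.e. s·k^α = (n + δ)·k.
So s / (n + δ) = (k*)^(1−α) = 4.23^0.65 = 2.5534.
Therefore n + δ = s / 2.5534 = 0.37 / 2.5534 = 0.1449, so n = 0.1449 − 0.119 = 0.0259.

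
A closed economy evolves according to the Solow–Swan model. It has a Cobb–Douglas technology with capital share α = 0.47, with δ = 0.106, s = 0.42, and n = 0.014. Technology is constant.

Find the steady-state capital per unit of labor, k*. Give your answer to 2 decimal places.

k* = 10.63

Steady state requires s·f(k) = (n + δ)·k, i.e. s·k^α = (n + δ)·k.
Rearranging, k^(1−α) = s / (n + δ).
k^0.53 = 0.42 / (0.014 + 0.106) = 0.42 / 0.120 = 3.5000
k* = 3.5000^(1/0.53) ≈ 10.6303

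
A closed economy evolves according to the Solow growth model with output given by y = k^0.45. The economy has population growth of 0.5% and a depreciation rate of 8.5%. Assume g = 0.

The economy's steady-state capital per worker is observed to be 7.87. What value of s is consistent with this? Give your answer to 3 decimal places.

In steady state, investment equals break-even investment: s·k^α = (n + δ)·k.
So s / (n + δ) = (k*)^(1−α) = 7.87^0.55 = 3.1102.
Therefore s = 3.1102 × (n + δ) = 3.1102 × 0.090 = 0.2799.

s ≈ 0.280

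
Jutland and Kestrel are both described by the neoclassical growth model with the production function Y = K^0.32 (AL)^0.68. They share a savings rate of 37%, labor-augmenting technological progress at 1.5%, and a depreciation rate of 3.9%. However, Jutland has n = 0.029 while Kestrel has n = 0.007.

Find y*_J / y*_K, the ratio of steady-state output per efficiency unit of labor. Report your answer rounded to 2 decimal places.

y*_J / y*_K ≈ 0.87

Steady-state y* = [s/(n + g + δ)]^(α/(1−α)), so the ratio is [ (s_J/(n + g + δ)_J) / (s_K/(n + g + δ)_K) ]^0.4706.
s_J/(n + g + δ)_J = 0.37/0.083 = 4.4578; s_K/(n + g + δ)_K = 0.37/0.061 = 6.0656.
Ratio = (4.4578/6.0656)^0.4706 = 0.7349^0.4706 ≈ 0.8651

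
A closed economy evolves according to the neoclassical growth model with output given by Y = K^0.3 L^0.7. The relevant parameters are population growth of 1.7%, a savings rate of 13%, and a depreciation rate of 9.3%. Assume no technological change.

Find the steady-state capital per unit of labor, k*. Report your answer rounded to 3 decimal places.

k* ≈ 1.270

Steady state requires s·f(k) = (n + δ)·k, i.e. s·k^α = (n + δ)·k.
Dividing both sides by k: k^(1−α) = s / (n + δ).
k^0.7 = 0.13 / (0.017 + 0.093) = 0.13 / 0.110 = 1.1818
k* = 1.1818^(1/0.7) ≈ 1.2695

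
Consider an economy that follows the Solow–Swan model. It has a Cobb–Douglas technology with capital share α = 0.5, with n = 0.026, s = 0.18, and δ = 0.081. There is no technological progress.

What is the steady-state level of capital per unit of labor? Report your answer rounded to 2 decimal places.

At the steady state, Δk = 0, so s·k^α = (n + δ)·k.
Rearranging, k^(1−α) = s / (n + δ).
k^0.5 = 0.18 / (0.026 + 0.081) = 0.18 / 0.107 = 1.6822
k* = 1.6822^(1/0.5) ≈ 2.8298

k* = 2.83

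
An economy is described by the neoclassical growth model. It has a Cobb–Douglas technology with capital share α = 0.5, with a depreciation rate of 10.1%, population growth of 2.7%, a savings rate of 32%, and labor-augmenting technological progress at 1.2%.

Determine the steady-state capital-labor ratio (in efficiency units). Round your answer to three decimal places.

In steady state, investment equals break-even investment: s·k^α = (n + g + δ)·k.
Rearranging, k^(1−α) = s / (n + g + δ).
k^0.5 = 0.32 / (0.027 + 0.012 + 0.101) = 0.32 / 0.140 = 2.2857
k* = 2.2857^(1/0.5) ≈ 5.2244

k* ≈ 5.224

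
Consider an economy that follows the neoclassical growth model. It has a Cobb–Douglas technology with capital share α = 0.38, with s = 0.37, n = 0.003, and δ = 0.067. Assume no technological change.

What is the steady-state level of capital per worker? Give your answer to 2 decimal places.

k* ≈ 14.67

At the steady state, Δk = 0, so s·k^α = (n + δ)·k.
Dividing both sides by k: k^(1−α) = s / (n + δ).
k^0.62 = 0.37 / (0.003 + 0.067) = 0.37 / 0.070 = 5.2857
k* = 5.2857^(1/0.62) ≈ 14.6654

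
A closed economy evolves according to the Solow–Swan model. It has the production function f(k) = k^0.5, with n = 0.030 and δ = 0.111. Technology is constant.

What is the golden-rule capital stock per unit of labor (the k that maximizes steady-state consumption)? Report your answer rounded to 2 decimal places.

k_gold ≈ 12.57

The golden rule sets f'(k) = n + δ, i.e. α·k^(α−1) = n + δ.
So k^(1−α) = α / (n + δ) = 0.5 / 0.141 = 3.5461.
k_gold = 3.5461^(1/0.5) ≈ 12.5748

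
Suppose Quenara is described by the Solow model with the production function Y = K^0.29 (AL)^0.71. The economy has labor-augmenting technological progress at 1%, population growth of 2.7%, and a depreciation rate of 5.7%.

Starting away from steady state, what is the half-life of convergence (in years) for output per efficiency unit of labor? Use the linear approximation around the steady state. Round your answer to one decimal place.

half-life ≈ 10.4 years

Near the steady state the convergence rate is λ = (1 − α)(n + g + δ).
λ = (1 − 0.29) × 0.094 = 0.71 × 0.094 = 0.06674
Half-life = ln 2 / λ = 0.6931 / 0.06674 ≈ 10.39 years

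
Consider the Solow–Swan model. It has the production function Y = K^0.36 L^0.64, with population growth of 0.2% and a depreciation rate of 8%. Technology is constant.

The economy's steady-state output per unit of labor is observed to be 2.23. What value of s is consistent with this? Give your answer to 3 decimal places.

s ≈ 0.341

In steady state, investment equals break-even investment: s·k^α = (n + δ)·k.
Since y* = [s/(n + δ)]^(α/(1−α)), we have s/(n + δ) = (y*)^((1−α)/α) = 2.23^1.7778 = 4.1612.
Therefore s = 4.1612 × (n + δ) = 4.1612 × 0.082 = 0.3412.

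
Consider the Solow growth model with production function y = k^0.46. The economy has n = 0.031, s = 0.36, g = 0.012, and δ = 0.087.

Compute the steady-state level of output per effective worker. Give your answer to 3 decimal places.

y* ≈ 2.381

At the steady state, Δk = 0, so s·k^α = (n + g + δ)·k.
Rearranging, k^(1−α) = s / (n + g + δ).
k^0.54 = 0.36 / (0.031 + 0.012 + 0.087) = 0.36 / 0.130 = 2.7692
k* = 2.7692^(1/0.54) ≈ 6.5944
y* = (k*)^α = 6.5944^0.46 ≈ 2.3813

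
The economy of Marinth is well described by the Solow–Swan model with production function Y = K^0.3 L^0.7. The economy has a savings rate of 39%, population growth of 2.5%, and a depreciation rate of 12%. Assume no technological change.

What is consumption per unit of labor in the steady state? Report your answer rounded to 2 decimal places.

In steady state, investment equals break-even investment: s·k^α = (n + δ)·k.
Rearranging, k^(1−α) = s / (n + δ).
k^0.7 = 0.39 / (0.025 + 0.120) = 0.39 / 0.145 = 2.6897
k* = 2.6897^(1/0.7) ≈ 4.1102
y* = (k*)^α = 4.1102^0.3 ≈ 1.5281
c* = (1 − s)·y* = (1 − 0.39) × 1.5281 ≈ 0.9321

c* ≈ 0.93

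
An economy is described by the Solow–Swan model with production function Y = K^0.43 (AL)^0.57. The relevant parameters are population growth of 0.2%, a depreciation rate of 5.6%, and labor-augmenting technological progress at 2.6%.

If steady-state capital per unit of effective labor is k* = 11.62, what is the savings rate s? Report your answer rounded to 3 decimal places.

In steady state, investment equals break-even investment: s·k^α = (n + g + δ)·k.
So s / (n + g + δ) = (k*)^(1−α) = 11.62^0.57 = 4.0473.
Therefore s = 4.0473 × (n + g + δ) = 4.0473 × 0.084 = 0.3400.

s ≈ 0.340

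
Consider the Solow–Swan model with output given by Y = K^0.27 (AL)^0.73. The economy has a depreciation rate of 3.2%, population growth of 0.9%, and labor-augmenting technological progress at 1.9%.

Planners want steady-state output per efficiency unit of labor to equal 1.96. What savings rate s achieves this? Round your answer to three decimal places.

At the steady state, Δk = 0, so s·k^α = (n + g + δ)·k.
Since y* = [s/(n + g + δ)]^(α/(1−α)), we have s/(n + g + δ) = (y*)^((1−α)/α) = 1.96^2.7037 = 6.1684.
Therefore s = 6.1684 × (n + g + δ) = 6.1684 × 0.060 = 0.3701.

s ≈ 0.370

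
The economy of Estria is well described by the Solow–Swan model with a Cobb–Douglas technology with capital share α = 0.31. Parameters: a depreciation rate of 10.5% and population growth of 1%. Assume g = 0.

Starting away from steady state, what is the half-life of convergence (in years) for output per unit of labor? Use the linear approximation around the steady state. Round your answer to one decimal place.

Near the steady state the convergence rate is λ = (1 − α)(n + δ).
λ = (1 − 0.31) × 0.115 = 0.69 × 0.115 = 0.07935
Half-life = ln 2 / λ = 0.6931 / 0.07935 ≈ 8.73 years

about 8.7 years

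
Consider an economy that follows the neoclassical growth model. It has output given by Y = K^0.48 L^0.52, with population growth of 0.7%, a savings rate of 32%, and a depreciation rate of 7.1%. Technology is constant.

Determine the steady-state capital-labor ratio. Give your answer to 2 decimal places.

Steady state requires s·f(k) = (n + δ)·k, i.e. s·k^α = (n + δ)·k.
Dividing both sides by k: k^(1−α) = s / (n + δ).
k^0.52 = 0.32 / (0.007 + 0.071) = 0.32 / 0.078 = 4.1026
k* = 4.1026^(1/0.52) ≈ 15.0994

k* = 15.10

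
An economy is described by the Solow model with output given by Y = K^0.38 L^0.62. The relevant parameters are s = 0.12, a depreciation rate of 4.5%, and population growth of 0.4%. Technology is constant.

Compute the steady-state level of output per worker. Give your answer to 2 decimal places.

y* ≈ 1.73

In steady state, investment equals break-even investment: s·k^α = (n + δ)·k.
Rearranging, k^(1−α) = s / (n + δ).
k^0.62 = 0.12 / (0.004 + 0.045) = 0.12 / 0.049 = 2.4490
k* = 2.4490^(1/0.62) ≈ 4.2403
y* = (k*)^α = 4.2403^0.38 ≈ 1.7315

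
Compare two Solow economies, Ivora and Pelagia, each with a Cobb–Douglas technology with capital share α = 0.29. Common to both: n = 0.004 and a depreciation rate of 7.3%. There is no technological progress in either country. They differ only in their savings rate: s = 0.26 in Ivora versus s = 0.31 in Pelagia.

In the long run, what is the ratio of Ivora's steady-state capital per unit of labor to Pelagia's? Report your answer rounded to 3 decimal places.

k*_I / k*_P ≈ 0.781

Steady-state k* = [s/(n + δ)]^(1/(1−α)), so the ratio is [ (s_I/(n + δ)_I) / (s_P/(n + δ)_P) ]^1.4085.
s_I/(n + δ)_I = 0.26/0.077 = 3.3766; s_P/(n + δ)_P = 0.31/0.077 = 4.0260.
Ratio = (3.3766/4.0260)^1.4085 = 0.8387^1.4085 ≈ 0.7805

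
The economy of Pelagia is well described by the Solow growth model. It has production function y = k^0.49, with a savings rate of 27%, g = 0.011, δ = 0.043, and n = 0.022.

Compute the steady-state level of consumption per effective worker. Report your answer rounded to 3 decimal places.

c* = 2.468

Steady state requires s·f(k) = (n + g + δ)·k, i.e. s·k^α = (n + g + δ)·k.
Dividing both sides by k: k^(1−α) = s / (n + g + δ).
k^0.51 = 0.27 / (0.022 + 0.011 + 0.043) = 0.27 / 0.076 = 3.5526
k* = 3.5526^(1/0.51) ≈ 12.0089
y* = (k*)^α = 12.0089^0.49 ≈ 3.3803
c* = (1 − s)·y* = (1 − 0.27) × 3.3803 ≈ 2.4676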